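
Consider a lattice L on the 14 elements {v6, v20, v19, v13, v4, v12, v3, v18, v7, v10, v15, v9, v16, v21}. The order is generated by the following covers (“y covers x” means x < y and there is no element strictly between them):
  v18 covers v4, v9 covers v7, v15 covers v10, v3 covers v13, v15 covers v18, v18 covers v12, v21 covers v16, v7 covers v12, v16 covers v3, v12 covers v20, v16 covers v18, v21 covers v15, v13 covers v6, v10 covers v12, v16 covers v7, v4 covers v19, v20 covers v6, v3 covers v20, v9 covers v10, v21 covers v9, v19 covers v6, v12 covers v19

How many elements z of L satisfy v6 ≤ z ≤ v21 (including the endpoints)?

The interval [v6, v21] = {v10, v12, v13, v15, v16, v18, v19, v20, v21, v3, v4, v6, v7, v9}, which has 14 elements.

14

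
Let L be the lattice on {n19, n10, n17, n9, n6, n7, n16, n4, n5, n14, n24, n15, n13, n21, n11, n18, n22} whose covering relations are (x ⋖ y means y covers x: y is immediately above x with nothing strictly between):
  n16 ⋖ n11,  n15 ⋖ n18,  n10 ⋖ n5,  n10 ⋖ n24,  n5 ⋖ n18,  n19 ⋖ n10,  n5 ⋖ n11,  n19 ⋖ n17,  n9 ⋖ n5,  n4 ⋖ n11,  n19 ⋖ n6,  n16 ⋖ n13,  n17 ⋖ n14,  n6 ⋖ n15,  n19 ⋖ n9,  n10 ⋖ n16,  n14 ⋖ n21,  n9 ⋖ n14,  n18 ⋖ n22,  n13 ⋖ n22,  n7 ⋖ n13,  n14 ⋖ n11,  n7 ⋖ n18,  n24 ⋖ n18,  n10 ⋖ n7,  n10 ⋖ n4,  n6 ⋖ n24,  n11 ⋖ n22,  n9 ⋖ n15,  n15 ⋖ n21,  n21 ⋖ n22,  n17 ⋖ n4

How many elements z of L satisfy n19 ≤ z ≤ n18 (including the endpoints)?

9

The interval [n19, n18] = {n10, n15, n18, n19, n24, n5, n6, n7, n9}, which has 9 elements.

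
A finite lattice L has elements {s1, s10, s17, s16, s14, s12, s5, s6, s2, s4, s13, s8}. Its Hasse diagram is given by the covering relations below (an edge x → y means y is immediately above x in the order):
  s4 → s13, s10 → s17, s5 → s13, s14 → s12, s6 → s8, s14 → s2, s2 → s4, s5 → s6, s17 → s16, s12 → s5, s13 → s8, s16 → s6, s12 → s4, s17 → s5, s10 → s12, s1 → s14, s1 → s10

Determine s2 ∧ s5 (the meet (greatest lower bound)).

Common lower bounds of {s2, s5}: s1, s14.
The greatest among these is s14.

s14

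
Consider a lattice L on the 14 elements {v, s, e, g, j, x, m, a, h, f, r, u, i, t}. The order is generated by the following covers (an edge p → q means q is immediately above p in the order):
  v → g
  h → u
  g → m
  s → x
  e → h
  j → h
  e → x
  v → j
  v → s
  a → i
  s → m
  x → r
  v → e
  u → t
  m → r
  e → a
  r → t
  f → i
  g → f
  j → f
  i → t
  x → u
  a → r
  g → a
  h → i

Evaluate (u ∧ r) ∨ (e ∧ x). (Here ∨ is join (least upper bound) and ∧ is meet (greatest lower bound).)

x

u ∧ r = x
e ∧ x = e
x ∨ e = x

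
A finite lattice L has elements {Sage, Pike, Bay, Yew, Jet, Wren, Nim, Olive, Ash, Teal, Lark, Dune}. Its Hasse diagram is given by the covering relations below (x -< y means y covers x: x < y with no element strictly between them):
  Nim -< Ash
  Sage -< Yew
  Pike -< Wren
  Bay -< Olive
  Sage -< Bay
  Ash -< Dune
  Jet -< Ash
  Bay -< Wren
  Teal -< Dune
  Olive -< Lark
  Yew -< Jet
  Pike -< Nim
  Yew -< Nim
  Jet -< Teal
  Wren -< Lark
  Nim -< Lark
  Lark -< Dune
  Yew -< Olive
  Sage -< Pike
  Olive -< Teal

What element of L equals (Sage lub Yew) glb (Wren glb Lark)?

Sage

Sage ∨ Yew = Yew
Wren ∧ Lark = Wren
Yew ∧ Wren = Sage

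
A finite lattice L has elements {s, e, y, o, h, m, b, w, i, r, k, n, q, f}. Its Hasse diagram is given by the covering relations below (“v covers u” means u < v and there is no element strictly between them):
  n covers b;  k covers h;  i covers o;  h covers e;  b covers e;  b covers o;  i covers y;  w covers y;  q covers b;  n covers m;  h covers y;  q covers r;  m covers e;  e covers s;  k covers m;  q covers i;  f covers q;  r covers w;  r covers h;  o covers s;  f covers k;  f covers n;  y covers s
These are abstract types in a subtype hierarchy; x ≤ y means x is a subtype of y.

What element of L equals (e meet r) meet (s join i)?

e ∧ r = e
s ∨ i = i
e ∧ i = s

s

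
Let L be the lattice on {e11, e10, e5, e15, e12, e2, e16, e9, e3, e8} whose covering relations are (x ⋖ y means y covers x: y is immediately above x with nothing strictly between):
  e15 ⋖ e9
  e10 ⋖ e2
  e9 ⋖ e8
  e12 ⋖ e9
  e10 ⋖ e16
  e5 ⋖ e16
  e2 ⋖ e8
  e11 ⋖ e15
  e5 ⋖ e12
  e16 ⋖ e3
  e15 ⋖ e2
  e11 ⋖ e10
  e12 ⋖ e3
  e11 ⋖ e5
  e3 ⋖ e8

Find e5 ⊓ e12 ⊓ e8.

Common lower bounds of {e5, e12, e8}: e11, e5.
The greatest among these is e5.

e5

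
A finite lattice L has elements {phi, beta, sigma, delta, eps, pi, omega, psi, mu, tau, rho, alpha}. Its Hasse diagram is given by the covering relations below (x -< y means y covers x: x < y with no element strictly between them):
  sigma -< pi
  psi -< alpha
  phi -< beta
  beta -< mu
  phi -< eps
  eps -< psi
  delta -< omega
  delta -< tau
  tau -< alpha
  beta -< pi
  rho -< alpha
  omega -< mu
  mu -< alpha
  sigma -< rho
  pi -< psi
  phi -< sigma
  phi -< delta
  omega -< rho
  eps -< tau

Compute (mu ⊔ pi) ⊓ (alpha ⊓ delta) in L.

mu ∨ pi = alpha
alpha ∧ delta = delta
alpha ∧ delta = delta

delta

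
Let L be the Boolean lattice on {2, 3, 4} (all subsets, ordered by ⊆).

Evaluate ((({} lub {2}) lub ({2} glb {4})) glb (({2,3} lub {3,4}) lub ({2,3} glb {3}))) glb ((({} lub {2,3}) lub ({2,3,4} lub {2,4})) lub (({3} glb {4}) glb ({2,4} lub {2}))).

{2}

{} ∨ {2} = {2}
{2} ∧ {4} = {}
{2} ∨ {} = {2}
{2,3} ∨ {3,4} = {2,3,4}
{2,3} ∧ {3} = {3}
{2,3,4} ∨ {3} = {2,3,4}
{2} ∧ {2,3,4} = {2}
{} ∨ {2,3} = {2,3}
{2,3,4} ∨ {2,4} = {2,3,4}
{2,3} ∨ {2,3,4} = {2,3,4}
{3} ∧ {4} = {}
{2,4} ∨ {2} = {2,4}
{} ∧ {2,4} = {}
{2,3,4} ∨ {} = {2,3,4}
{2} ∧ {2,3,4} = {2}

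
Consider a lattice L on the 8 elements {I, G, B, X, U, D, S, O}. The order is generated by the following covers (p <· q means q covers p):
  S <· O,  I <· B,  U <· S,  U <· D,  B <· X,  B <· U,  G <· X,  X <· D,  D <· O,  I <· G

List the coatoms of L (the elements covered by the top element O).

The coatoms are exactly the elements covered by O: D, S.

D, S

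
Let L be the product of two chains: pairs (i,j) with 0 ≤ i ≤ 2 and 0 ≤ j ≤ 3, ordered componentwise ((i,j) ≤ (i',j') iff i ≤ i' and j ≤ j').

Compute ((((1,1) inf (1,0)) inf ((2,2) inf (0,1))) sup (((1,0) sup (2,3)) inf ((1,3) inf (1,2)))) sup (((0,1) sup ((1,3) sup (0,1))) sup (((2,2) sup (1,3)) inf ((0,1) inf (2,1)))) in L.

(1,3)

(1,1) ∧ (1,0) = (1,0)
(2,2) ∧ (0,1) = (0,1)
(1,0) ∧ (0,1) = (0,0)
(1,0) ∨ (2,3) = (2,3)
(1,3) ∧ (1,2) = (1,2)
(2,3) ∧ (1,2) = (1,2)
(0,0) ∨ (1,2) = (1,2)
(1,3) ∨ (0,1) = (1,3)
(0,1) ∨ (1,3) = (1,3)
(2,2) ∨ (1,3) = (2,3)
(0,1) ∧ (2,1) = (0,1)
(2,3) ∧ (0,1) = (0,1)
(1,3) ∨ (0,1) = (1,3)
(1,2) ∨ (1,3) = (1,3)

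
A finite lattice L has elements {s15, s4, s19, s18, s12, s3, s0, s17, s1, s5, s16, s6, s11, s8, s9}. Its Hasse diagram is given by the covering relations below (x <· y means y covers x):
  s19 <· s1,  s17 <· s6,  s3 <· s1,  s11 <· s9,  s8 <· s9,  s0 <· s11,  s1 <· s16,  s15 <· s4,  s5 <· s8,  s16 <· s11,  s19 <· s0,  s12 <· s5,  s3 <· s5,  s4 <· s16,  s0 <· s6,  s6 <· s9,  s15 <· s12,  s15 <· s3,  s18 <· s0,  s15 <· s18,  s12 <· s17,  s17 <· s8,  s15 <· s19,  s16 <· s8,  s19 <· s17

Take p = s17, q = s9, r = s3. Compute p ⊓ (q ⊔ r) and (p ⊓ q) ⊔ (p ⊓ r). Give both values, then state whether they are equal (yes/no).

s17; s17; yes

q ⊔ r = s9, so p ⊓ (q ⊔ r) = s17 ⊓ s9 = s17.
p ⊓ q = s17 and p ⊓ r = s15, so (p ⊓ q) ⊔ (p ⊓ r) = s17 ⊔ s15 = s17.
Equal: yes.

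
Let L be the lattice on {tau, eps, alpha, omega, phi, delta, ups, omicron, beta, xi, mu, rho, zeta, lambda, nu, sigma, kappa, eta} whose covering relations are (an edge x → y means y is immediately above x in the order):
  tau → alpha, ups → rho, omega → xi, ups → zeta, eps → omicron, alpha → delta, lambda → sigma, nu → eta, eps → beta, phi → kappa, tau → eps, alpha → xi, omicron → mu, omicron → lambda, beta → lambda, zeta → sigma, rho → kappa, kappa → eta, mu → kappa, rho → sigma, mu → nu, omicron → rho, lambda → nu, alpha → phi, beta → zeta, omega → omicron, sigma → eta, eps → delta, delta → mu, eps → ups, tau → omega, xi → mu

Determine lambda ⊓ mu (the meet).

Common lower bounds of {lambda, mu}: eps, omega, omicron, tau.
The greatest among these is omicron.

omicron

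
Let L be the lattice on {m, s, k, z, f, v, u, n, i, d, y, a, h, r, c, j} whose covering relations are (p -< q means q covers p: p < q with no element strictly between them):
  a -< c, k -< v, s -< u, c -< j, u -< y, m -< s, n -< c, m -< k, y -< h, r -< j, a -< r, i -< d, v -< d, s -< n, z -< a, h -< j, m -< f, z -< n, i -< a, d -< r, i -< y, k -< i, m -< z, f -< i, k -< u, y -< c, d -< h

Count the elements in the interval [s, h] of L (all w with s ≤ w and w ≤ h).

The interval [s, h] = {h, s, u, y}, which has 4 elements.

4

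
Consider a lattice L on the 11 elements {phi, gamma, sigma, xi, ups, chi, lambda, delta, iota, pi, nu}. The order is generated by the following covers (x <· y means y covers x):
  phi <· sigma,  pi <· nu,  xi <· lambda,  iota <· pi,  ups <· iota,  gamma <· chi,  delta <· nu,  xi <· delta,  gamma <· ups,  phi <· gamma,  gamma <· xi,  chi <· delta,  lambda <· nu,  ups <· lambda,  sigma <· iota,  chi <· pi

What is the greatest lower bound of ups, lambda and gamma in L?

gamma

Common lower bounds of {ups, lambda, gamma}: gamma, phi.
The greatest among these is gamma.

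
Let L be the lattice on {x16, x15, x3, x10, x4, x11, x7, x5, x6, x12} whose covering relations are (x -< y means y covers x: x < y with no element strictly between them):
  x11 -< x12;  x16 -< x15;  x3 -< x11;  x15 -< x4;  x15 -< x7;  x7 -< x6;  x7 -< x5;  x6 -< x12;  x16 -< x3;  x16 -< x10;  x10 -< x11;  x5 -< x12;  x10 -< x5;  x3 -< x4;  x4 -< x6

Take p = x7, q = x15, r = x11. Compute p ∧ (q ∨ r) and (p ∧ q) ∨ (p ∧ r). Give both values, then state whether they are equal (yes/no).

q ∨ r = x12, so p ∧ (q ∨ r) = x7 ∧ x12 = x7.
p ∧ q = x15 and p ∧ r = x16, so (p ∧ q) ∨ (p ∧ r) = x15 ∨ x16 = x15.
Equal: no.

x7; x15; no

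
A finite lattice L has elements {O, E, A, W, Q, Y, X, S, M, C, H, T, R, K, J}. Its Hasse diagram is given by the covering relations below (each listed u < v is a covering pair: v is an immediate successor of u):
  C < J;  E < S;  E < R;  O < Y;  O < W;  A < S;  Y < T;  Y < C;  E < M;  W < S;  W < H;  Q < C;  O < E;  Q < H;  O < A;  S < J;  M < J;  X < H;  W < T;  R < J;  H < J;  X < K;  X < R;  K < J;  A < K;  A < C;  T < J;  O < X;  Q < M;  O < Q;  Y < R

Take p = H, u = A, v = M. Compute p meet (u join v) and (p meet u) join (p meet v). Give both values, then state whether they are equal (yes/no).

u join v = J, so p meet (u join v) = H meet J = H.
p meet u = O and p meet v = Q, so (p meet u) join (p meet v) = O join Q = Q.
Equal: no.

H; Q; no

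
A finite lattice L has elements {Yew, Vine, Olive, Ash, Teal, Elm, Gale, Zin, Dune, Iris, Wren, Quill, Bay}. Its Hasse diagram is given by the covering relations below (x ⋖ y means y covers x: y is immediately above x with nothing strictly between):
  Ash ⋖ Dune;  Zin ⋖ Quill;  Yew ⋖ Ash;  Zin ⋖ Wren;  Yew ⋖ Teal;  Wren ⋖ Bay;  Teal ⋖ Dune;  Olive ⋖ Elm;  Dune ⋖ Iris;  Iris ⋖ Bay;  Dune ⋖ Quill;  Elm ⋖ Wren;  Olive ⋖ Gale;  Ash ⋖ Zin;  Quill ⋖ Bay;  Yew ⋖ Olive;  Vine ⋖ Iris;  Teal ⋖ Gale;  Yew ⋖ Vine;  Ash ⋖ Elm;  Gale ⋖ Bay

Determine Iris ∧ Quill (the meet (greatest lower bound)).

Dune

Common lower bounds of {Iris, Quill}: Ash, Dune, Teal, Yew.
The greatest among these is Dune.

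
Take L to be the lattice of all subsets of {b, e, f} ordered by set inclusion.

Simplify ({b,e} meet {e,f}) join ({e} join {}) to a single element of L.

{b,e} ∧ {e,f} = {e}
{e} ∨ {} = {e}
{e} ∨ {e} = {e}

{e}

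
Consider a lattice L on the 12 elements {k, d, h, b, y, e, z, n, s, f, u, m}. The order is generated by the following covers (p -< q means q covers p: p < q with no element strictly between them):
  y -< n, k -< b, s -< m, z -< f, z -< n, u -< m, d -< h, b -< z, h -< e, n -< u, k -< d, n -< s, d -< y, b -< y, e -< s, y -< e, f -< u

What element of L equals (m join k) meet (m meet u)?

m ∨ k = m
m ∧ u = u
m ∧ u = u

u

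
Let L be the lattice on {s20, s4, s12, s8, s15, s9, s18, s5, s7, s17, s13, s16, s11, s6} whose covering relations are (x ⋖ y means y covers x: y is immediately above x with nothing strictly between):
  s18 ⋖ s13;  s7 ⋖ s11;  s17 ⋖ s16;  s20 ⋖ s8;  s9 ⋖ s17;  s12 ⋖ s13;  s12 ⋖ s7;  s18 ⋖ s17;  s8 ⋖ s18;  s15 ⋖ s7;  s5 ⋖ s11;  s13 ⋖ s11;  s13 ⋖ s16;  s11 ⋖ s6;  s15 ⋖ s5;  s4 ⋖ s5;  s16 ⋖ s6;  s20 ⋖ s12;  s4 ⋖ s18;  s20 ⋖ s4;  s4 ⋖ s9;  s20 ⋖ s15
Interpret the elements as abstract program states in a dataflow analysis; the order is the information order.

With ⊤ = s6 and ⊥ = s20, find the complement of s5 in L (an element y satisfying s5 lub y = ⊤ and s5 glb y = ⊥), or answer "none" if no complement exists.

none

For every candidate y, either s5 ∨ y ≠ s6 or s5 ∧ y ≠ s20; no complement exists.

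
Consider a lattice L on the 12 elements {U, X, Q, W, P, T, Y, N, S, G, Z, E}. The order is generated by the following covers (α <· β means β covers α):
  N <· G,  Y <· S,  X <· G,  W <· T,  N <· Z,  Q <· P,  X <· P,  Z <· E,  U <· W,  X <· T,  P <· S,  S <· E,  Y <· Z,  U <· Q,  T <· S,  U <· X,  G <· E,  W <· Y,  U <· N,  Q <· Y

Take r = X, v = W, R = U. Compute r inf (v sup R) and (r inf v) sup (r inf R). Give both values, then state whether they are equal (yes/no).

U; U; yes

v sup R = W, so r inf (v sup R) = X inf W = U.
r inf v = U and r inf R = U, so (r inf v) sup (r inf R) = U sup U = U.
Equal: yes.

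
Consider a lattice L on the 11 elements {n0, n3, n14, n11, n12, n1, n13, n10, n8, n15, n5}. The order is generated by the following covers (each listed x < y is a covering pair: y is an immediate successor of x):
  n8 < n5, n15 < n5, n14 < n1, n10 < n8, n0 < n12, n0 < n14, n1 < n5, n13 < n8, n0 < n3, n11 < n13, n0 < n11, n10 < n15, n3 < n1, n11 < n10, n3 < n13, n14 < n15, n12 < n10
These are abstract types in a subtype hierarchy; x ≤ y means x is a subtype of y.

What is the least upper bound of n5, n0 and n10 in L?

n5

Common upper bounds of {n5, n0, n10}: n5.
The least among these is n5.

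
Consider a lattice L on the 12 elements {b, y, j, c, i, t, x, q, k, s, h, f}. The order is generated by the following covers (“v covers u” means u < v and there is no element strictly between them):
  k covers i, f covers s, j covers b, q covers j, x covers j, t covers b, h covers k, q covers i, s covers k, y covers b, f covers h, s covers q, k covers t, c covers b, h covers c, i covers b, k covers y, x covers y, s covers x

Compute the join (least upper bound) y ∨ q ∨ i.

s

Common upper bounds of {y, q, i}: f, s.
The least among these is s.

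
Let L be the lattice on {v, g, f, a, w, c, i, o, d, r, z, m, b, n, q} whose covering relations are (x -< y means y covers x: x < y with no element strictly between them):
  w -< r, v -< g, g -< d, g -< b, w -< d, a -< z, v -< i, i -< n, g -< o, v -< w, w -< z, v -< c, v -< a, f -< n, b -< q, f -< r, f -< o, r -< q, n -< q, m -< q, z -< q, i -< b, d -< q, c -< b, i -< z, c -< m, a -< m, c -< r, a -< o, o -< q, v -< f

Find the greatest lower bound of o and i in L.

Common lower bounds of {o, i}: v.
The greatest among these is v.

v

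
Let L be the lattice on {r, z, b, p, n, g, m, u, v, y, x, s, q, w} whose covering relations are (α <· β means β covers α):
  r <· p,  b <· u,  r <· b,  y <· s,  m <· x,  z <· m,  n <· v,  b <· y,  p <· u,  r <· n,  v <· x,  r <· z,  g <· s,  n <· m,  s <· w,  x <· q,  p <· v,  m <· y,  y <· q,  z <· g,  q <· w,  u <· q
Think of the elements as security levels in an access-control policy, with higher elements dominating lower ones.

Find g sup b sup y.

Common upper bounds of {g, b, y}: s, w.
The least among these is s.

s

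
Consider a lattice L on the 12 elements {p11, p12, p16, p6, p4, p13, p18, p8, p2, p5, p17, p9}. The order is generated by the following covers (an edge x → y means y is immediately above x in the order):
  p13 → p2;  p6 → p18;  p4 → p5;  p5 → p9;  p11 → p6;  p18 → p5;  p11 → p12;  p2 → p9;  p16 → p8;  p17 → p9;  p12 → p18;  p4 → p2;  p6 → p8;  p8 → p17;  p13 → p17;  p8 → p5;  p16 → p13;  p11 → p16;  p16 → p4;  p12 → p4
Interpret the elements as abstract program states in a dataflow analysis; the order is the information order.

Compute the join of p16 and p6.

p8

Common upper bounds of {p16, p6}: p17, p5, p8, p9.
The least among these is p8.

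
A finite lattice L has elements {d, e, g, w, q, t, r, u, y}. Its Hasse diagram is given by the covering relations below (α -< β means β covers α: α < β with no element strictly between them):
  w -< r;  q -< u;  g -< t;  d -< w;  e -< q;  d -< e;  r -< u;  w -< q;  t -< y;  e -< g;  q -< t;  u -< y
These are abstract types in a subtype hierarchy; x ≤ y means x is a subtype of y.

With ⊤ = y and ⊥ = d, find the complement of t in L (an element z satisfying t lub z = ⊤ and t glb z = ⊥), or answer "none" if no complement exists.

none

For every candidate z, either t ∨ z ≠ y or t ∧ z ≠ d; no complement exists.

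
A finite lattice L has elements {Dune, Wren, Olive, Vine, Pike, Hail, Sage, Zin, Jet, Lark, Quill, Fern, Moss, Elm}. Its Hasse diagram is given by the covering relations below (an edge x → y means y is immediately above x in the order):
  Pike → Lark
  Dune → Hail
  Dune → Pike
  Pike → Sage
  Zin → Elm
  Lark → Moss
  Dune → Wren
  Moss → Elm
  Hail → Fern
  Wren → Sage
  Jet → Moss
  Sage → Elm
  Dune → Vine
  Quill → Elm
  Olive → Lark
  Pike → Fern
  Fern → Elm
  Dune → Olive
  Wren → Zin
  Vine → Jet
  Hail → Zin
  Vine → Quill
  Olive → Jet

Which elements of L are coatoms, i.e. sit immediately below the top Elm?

The coatoms are exactly the elements covered by Elm: Fern, Moss, Quill, Sage, Zin.

Fern, Moss, Quill, Sage, Zin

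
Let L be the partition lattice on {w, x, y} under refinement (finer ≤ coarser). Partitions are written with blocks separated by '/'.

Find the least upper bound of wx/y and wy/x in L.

wxy

The join of wx/y and wy/x merges any blocks that overlap across the partitions, giving wxy.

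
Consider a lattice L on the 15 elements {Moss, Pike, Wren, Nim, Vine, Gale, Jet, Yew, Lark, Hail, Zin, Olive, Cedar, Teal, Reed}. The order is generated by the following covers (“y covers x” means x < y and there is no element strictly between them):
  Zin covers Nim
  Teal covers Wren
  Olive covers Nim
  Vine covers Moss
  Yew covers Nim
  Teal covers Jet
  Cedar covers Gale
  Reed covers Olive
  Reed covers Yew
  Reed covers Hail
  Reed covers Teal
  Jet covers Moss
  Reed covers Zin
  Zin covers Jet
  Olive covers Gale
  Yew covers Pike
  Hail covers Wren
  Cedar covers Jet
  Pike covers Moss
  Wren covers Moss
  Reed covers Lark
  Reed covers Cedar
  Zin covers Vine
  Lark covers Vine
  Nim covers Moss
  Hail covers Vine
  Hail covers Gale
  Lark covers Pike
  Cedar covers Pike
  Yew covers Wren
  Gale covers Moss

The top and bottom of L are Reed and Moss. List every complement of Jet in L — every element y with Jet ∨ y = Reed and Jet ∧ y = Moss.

Hail, Lark, Olive, Yew

Need y with Jet ∨ y = Reed and Jet ∧ y = Moss.
Checking each element gives: Hail, Lark, Olive, Yew.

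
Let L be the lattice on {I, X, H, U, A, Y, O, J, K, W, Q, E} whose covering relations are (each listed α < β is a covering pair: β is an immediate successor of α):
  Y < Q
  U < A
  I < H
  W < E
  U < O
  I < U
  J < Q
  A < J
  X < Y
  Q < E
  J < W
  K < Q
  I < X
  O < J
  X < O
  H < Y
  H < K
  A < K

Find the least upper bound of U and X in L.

Common upper bounds of {U, X}: E, J, O, Q, W.
The least among these is O.

O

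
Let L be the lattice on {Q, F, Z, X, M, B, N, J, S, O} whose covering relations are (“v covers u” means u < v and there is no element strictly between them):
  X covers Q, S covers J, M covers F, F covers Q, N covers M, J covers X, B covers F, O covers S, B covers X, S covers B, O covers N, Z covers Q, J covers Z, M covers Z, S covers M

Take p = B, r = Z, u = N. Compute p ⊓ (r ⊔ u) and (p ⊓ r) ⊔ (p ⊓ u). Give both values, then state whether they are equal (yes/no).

F; F; yes

r ⊔ u = N, so p ⊓ (r ⊔ u) = B ⊓ N = F.
p ⊓ r = Q and p ⊓ u = F, so (p ⊓ r) ⊔ (p ⊓ u) = Q ⊔ F = F.
Equal: yes.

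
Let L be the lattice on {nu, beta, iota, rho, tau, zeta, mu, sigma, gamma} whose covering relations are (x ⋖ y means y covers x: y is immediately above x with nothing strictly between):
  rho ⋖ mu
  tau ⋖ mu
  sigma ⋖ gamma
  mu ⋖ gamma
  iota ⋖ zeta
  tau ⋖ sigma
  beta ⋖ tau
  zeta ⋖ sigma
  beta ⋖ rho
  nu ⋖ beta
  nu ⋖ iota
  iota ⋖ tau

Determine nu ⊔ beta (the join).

Common upper bounds of {nu, beta}: beta, gamma, mu, rho, sigma, tau.
The least among these is beta.

beta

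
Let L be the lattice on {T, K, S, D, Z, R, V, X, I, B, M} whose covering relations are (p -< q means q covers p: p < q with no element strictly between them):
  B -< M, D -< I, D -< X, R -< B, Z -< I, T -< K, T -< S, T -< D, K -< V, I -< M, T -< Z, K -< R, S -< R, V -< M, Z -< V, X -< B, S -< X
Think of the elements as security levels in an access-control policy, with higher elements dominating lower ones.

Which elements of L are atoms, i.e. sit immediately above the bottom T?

D, K, S, Z

The atoms are exactly the elements that cover T: D, K, S, Z.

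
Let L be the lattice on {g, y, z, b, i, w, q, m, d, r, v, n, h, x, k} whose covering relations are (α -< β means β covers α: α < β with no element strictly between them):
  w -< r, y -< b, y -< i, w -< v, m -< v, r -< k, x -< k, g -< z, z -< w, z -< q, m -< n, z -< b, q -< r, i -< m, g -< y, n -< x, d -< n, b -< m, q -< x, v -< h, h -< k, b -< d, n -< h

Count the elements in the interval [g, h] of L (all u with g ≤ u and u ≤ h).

The interval [g, h] = {b, d, g, h, i, m, n, v, w, y, z}, which has 11 elements.

11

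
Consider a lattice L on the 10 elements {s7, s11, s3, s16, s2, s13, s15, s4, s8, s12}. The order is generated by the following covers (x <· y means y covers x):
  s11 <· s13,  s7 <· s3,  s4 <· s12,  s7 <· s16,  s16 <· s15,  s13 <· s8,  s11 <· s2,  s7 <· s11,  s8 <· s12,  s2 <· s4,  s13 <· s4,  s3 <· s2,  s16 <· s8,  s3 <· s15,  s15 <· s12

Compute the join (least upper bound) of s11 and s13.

s13

Common upper bounds of {s11, s13}: s12, s13, s4, s8.
The least among these is s13.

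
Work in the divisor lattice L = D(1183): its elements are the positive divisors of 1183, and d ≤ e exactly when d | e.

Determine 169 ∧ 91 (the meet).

13

In the divisibility order, the meet is the greatest common divisor: gcd(169, 91) = 13.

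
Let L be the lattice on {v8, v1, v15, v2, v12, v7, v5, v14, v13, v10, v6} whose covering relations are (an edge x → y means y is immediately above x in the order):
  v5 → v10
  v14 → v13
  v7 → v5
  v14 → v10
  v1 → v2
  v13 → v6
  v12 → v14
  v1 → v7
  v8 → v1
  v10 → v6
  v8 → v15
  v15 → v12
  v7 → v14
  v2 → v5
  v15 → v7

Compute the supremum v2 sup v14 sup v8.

Common upper bounds of {v2, v14, v8}: v10, v6.
The least among these is v10.

v10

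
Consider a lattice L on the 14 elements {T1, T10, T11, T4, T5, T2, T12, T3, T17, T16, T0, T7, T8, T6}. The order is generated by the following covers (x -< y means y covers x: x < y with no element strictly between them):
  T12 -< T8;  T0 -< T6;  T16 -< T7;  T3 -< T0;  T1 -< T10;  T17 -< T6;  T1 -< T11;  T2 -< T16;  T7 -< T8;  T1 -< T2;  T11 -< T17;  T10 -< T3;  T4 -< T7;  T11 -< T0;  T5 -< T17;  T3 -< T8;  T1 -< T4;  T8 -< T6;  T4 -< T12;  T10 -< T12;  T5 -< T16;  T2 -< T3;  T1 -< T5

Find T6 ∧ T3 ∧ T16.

Common lower bounds of {T6, T3, T16}: T1, T2.
The greatest among these is T2.

T2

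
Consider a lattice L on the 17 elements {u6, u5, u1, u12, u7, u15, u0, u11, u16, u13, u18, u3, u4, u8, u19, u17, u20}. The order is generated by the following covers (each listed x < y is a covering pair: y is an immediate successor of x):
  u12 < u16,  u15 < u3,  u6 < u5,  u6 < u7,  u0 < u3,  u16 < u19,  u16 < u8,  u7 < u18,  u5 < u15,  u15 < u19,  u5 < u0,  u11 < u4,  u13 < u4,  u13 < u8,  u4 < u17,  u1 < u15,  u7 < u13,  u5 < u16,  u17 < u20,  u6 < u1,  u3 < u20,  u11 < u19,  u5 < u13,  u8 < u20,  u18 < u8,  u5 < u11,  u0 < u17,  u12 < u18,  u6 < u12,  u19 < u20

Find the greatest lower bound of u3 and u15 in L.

u15

Common lower bounds of {u3, u15}: u1, u15, u5, u6.
The greatest among these is u15.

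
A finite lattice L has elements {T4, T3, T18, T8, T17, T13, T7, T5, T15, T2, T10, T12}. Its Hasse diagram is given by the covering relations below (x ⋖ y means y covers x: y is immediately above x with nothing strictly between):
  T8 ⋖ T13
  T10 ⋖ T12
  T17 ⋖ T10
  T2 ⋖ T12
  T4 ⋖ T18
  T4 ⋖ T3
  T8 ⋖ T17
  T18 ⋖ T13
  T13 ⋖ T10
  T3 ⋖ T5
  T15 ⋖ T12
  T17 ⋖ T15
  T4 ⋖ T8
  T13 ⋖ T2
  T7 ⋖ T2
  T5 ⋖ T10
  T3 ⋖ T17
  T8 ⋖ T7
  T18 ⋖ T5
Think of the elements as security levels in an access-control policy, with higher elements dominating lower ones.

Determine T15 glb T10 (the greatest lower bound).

T17

Common lower bounds of {T15, T10}: T17, T3, T4, T8.
The greatest among these is T17.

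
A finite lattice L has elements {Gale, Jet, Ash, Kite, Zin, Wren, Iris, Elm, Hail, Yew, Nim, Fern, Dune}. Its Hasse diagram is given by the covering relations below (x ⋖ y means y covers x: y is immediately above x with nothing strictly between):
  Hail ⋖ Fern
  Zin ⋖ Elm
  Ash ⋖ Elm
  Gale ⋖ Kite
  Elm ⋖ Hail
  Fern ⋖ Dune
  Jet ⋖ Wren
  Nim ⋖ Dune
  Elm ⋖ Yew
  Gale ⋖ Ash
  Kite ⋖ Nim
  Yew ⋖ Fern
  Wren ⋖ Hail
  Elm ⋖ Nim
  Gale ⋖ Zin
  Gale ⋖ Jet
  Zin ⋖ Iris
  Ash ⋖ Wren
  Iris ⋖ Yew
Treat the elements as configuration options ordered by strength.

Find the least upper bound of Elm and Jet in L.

Common upper bounds of {Elm, Jet}: Dune, Fern, Hail.
The least among these is Hail.

Hail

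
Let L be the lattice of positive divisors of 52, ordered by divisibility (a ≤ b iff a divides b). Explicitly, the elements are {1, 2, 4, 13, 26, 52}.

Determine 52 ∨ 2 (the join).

52

In the divisibility order, the join is the least common multiple: lcm(52, 2) = 52.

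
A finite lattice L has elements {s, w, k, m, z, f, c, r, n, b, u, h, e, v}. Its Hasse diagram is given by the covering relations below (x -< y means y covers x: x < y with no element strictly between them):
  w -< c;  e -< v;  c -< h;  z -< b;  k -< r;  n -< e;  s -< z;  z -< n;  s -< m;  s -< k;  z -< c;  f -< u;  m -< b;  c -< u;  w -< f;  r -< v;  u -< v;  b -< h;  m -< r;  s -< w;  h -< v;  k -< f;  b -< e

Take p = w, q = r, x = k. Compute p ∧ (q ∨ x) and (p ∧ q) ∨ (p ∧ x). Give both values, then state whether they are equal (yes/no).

q ∨ x = r, so p ∧ (q ∨ x) = w ∧ r = s.
p ∧ q = s and p ∧ x = s, so (p ∧ q) ∨ (p ∧ x) = s ∨ s = s.
Equal: yes.

s; s; yes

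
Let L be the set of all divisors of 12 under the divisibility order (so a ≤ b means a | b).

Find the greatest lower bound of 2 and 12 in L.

Common lower bounds of {2, 12}: 1, 2.
The greatest among these is 2.

2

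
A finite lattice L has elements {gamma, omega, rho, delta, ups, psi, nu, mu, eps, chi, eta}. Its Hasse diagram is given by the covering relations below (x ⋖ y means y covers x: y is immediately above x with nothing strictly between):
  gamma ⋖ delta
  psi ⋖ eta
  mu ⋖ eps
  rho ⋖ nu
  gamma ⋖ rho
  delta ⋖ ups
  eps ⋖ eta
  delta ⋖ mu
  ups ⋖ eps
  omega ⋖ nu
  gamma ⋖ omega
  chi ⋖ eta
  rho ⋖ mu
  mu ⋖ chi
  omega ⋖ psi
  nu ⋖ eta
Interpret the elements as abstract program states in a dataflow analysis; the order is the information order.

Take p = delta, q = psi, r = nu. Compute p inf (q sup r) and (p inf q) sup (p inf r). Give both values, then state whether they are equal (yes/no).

delta; gamma; no

q sup r = eta, so p inf (q sup r) = delta inf eta = delta.
p inf q = gamma and p inf r = gamma, so (p inf q) sup (p inf r) = gamma sup gamma = gamma.
Equal: no.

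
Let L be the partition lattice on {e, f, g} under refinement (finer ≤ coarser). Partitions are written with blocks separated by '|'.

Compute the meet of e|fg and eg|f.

e|f|g

Common lower bounds of {e|fg, eg|f}: e|f|g.
The greatest among these is e|f|g.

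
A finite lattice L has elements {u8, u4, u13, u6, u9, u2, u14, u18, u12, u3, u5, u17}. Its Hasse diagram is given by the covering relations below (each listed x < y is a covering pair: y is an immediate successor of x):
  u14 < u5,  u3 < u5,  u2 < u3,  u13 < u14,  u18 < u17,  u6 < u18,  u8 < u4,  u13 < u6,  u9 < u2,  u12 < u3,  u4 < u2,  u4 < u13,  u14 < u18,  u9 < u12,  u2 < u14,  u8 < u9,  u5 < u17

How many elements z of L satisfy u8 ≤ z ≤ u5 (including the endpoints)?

9

The interval [u8, u5] = {u12, u13, u14, u2, u3, u4, u5, u8, u9}, which has 9 elements.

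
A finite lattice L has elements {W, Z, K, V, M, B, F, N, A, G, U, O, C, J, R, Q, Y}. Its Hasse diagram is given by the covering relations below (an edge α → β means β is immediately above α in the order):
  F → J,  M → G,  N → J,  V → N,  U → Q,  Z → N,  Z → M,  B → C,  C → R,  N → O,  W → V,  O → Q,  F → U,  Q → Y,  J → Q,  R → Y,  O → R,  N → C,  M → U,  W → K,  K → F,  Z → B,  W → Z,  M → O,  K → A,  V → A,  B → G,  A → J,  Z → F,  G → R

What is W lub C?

C

Common upper bounds of {W, C}: C, R, Y.
The least among these is C.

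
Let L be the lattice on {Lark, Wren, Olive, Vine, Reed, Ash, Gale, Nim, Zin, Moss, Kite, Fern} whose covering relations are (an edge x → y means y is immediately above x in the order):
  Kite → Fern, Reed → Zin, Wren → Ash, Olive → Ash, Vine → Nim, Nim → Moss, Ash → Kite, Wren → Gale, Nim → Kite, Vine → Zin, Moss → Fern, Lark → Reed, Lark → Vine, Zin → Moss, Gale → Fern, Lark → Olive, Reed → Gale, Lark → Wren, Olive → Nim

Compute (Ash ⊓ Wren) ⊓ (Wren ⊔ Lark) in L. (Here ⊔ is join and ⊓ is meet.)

Ash ∧ Wren = Wren
Wren ∨ Lark = Wren
Wren ∧ Wren = Wren

Wren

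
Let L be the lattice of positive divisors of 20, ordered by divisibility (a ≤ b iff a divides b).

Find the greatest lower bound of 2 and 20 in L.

2

In the divisibility order, the meet is the greatest common divisor: gcd(2, 20) = 2.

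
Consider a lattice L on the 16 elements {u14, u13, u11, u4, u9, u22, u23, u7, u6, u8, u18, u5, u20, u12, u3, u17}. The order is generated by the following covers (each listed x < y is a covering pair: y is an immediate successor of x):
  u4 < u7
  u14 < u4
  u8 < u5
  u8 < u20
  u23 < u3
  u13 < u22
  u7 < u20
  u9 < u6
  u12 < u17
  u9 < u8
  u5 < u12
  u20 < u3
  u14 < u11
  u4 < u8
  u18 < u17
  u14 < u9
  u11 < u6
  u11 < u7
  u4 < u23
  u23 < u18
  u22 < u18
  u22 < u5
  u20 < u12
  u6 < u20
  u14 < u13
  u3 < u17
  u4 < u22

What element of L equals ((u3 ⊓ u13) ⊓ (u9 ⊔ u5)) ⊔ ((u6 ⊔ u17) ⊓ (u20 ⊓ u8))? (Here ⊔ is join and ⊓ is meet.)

u3 ∧ u13 = u14
u9 ∨ u5 = u5
u14 ∧ u5 = u14
u6 ∨ u17 = u17
u20 ∧ u8 = u8
u17 ∧ u8 = u8
u14 ∨ u8 = u8

u8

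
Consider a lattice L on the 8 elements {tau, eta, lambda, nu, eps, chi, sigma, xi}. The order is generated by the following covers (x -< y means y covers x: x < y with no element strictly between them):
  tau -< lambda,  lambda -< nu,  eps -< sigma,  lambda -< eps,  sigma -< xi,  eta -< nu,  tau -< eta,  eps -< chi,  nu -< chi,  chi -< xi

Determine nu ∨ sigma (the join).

Common upper bounds of {nu, sigma}: xi.
The least among these is xi.

xi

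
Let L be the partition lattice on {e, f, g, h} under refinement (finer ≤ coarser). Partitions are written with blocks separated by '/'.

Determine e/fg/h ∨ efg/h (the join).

Common upper bounds of {e/fg/h, efg/h}: efg/h, efgh.
The least among these is efg/h.

efg/h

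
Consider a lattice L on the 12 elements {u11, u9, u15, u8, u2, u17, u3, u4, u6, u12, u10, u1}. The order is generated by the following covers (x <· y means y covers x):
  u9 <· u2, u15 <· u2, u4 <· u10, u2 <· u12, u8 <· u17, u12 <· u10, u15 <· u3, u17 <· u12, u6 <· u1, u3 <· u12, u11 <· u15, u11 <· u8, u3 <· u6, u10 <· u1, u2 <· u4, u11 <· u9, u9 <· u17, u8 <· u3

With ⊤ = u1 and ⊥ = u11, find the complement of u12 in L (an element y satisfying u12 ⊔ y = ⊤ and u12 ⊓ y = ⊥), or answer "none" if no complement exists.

For every candidate y, either u12 ∨ y ≠ u1 or u12 ∧ y ≠ u11; no complement exists.

none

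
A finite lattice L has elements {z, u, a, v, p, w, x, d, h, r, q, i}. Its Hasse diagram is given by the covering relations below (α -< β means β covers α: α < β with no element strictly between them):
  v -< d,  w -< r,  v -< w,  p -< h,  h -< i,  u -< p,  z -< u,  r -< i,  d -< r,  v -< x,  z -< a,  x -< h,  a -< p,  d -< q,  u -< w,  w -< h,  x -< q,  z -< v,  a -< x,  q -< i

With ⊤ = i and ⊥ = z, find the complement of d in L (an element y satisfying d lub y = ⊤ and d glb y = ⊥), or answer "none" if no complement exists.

Need y with d ∨ y = i and d ∧ y = z.
Checking each element gives: p.

p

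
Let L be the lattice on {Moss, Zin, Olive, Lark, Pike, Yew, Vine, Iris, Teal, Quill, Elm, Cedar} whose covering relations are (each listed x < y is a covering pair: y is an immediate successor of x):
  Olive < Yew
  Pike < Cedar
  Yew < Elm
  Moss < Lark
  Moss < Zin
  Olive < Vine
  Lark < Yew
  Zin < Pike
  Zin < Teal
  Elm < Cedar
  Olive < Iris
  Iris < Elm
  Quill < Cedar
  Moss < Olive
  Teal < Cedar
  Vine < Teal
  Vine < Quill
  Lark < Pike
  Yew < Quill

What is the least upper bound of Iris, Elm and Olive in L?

Common upper bounds of {Iris, Elm, Olive}: Cedar, Elm.
The least among these is Elm.

Elm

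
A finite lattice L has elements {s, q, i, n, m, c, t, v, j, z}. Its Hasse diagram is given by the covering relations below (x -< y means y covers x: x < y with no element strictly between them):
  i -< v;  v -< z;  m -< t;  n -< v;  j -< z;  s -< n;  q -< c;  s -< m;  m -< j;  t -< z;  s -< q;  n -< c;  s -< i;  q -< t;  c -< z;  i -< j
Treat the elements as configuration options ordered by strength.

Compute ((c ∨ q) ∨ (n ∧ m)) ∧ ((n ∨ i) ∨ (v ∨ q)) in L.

c ∨ q = c
n ∧ m = s
c ∨ s = c
n ∨ i = v
v ∨ q = z
v ∨ z = z
c ∧ z = c

c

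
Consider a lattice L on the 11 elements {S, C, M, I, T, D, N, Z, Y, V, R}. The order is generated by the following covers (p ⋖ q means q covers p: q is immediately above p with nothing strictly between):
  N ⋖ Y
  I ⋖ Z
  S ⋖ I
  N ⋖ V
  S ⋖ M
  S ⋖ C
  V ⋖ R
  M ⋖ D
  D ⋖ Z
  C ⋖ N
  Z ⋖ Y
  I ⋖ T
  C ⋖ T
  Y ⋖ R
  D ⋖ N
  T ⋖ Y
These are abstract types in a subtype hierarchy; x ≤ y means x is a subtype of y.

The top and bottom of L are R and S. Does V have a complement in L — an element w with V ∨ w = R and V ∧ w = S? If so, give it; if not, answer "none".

Need w with V ∨ w = R and V ∧ w = S.
Checking each element gives: I.

I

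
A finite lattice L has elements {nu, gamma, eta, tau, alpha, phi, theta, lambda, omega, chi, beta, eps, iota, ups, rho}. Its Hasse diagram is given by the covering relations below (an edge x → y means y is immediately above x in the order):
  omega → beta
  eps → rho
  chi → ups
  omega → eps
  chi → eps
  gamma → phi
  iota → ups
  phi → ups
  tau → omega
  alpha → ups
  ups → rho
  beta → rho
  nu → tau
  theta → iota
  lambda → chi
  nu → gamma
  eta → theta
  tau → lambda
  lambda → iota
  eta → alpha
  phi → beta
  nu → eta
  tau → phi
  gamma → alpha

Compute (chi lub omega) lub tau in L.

chi ∨ omega = eps
eps ∨ tau = eps

eps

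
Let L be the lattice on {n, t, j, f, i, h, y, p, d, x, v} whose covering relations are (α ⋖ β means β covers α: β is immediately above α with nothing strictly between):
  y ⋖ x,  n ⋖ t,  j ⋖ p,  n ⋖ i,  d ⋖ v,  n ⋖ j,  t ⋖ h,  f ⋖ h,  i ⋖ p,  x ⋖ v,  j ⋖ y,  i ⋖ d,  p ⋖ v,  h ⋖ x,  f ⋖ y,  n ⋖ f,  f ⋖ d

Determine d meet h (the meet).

f

Common lower bounds of {d, h}: f, n.
The greatest among these is f.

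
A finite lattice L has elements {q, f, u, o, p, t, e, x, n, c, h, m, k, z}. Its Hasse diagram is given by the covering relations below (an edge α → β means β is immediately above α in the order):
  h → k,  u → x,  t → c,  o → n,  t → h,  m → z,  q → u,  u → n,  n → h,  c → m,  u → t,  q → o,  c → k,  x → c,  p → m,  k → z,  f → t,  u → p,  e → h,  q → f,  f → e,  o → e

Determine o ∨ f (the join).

e

Common upper bounds of {o, f}: e, h, k, z.
The least among these is e.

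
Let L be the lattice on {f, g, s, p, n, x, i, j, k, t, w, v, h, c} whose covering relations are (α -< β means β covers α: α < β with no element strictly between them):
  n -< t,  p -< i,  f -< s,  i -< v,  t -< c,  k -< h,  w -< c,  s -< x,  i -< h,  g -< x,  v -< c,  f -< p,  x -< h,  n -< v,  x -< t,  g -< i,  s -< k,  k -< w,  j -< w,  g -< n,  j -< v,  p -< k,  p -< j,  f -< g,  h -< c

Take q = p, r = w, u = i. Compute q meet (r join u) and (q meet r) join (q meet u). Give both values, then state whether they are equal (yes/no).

r join u = c, so q meet (r join u) = p meet c = p.
q meet r = p and q meet u = p, so (q meet r) join (q meet u) = p join p = p.
Equal: yes.

p; p; yes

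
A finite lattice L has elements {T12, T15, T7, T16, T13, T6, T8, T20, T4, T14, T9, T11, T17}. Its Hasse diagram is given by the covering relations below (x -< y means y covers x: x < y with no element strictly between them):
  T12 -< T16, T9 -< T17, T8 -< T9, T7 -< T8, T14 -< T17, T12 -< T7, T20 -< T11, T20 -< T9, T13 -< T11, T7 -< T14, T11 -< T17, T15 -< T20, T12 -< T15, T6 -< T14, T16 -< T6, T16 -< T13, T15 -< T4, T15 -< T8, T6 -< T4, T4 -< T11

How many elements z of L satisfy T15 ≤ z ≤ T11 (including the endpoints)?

4

The interval [T15, T11] = {T11, T15, T20, T4}, which has 4 elements.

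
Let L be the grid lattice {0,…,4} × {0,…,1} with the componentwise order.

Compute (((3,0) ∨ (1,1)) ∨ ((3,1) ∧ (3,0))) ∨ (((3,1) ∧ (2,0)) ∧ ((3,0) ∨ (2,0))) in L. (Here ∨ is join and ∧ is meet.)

(3,1)

(3,0) ∨ (1,1) = (3,1)
(3,1) ∧ (3,0) = (3,0)
(3,1) ∨ (3,0) = (3,1)
(3,1) ∧ (2,0) = (2,0)
(3,0) ∨ (2,0) = (3,0)
(2,0) ∧ (3,0) = (2,0)
(3,1) ∨ (2,0) = (3,1)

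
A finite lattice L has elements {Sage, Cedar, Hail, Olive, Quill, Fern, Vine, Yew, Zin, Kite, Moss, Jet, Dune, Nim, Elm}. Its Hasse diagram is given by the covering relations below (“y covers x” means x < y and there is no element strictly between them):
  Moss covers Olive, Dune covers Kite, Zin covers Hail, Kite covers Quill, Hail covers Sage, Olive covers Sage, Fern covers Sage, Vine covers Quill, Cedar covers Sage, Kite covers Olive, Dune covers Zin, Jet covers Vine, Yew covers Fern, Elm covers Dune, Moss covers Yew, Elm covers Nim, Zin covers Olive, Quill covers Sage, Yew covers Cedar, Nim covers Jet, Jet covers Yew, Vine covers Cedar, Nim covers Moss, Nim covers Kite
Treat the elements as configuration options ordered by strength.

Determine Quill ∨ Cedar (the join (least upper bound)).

Vine

Common upper bounds of {Quill, Cedar}: Elm, Jet, Nim, Vine.
The least among these is Vine.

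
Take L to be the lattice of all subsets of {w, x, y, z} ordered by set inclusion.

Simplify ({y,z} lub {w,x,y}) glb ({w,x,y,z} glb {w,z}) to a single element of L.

{w,z}

{y,z} ∨ {w,x,y} = {w,x,y,z}
{w,x,y,z} ∧ {w,z} = {w,z}
{w,x,y,z} ∧ {w,z} = {w,z}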